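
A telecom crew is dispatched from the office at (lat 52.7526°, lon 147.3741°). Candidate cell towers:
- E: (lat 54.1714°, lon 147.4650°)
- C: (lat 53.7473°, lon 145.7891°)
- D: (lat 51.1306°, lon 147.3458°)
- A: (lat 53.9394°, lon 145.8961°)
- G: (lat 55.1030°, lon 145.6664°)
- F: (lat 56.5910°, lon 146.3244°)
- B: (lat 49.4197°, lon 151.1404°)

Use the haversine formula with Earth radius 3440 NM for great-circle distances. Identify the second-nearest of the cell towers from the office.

E

Distances from the office ((lat 52.7526°, lon 147.3741°)):
C: 82.5 NM
E: 85.2 NM
A: 88.8 NM
D: 97.4 NM
G: 153.5 NM
F: 233.3 NM
B: 245.3 NM
The second-nearest is E at 85.2 NM.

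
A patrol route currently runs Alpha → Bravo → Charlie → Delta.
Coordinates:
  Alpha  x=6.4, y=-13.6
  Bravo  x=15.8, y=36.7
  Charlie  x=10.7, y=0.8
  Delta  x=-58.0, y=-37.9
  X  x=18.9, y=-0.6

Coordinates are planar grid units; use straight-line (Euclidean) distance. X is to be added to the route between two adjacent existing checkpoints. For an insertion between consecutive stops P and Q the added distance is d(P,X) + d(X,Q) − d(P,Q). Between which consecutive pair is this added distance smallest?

Added distance for inserting X between each consecutive pair:
Alpha–Bravo: 4.3
Bravo–Charlie: 9.5
Charlie–Delta: 14.9
Smallest added distance is 4.3, inserting between Alpha and Bravo.

between Alpha and Bravo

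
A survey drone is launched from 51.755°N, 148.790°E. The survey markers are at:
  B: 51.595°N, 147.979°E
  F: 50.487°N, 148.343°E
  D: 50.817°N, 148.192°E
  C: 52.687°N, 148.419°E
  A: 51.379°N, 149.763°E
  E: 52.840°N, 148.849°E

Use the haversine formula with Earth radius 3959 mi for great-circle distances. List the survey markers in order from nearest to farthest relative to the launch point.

Distances from the launch point:
B 51.595°N, 147.979°E: 36.5 mi
A 51.379°N, 149.763°E: 49.2 mi
C 52.687°N, 148.419°E: 66.3 mi
D 50.817°N, 148.192°E: 69.8 mi
E 52.840°N, 148.849°E: 75.0 mi
F 50.487°N, 148.343°E: 89.7 mi

B, A, C, D, E, F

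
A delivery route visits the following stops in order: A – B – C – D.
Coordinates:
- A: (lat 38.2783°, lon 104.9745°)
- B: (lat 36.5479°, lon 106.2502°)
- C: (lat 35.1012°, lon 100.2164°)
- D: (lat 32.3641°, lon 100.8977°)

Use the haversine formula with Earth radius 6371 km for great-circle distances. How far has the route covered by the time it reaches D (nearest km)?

Leg distances:
A→B: 223.0 km  (cumulative 223.0 km)
B→C: 567.2 km  (cumulative 790.1 km)
C→D: 310.8 km  (cumulative 1100.9 km)
Cumulative distance at D ≈ 1101 km.

1101 km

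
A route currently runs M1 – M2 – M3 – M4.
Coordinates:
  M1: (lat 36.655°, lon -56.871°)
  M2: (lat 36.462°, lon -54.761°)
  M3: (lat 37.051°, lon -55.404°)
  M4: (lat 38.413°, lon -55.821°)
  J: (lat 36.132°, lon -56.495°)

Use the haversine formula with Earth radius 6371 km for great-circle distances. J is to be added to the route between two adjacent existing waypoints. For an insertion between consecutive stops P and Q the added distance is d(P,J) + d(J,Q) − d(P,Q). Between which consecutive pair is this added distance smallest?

between M1 and M2

Added distance for inserting J between each consecutive pair:
M1–M2: 37.2 km
M2–M3: 213.8 km
M3–M4: 245.9 km
Smallest added distance is 37.2 km, inserting between M1 and M2.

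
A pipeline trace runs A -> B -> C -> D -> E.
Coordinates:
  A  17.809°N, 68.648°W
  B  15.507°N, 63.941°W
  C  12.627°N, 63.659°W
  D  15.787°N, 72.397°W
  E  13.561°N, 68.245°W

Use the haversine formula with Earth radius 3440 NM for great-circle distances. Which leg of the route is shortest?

Leg distances:
A→B: 304.0 NM
B→C: 173.7 NM
C→D: 542.7 NM
D→E: 275.7 NM
The shortest leg is B–C at 173.7 NM.

B–C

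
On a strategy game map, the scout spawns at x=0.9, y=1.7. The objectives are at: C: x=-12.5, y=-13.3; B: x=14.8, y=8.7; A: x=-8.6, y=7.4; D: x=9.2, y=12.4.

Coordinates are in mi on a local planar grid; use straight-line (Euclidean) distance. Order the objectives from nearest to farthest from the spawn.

A, D, B, C

Distances from the spawn:
A x=-8.6, y=7.4: 11.1 mi
D x=9.2, y=12.4: 13.5 mi
B x=14.8, y=8.7: 15.6 mi
C x=-12.5, y=-13.3: 20.1 mi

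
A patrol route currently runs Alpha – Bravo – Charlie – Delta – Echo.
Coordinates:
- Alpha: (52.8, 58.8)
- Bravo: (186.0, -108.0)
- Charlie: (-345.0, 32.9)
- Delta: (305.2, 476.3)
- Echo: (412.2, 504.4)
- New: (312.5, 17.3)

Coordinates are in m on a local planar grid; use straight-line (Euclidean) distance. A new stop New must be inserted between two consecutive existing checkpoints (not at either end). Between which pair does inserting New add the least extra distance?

between Alpha and Bravo

Added distance for inserting New between each consecutive pair:
Alpha–Bravo: 227.6 m
Bravo–Charlie: 286.4 m
Charlie–Delta: 329.7 m
Delta–Echo: 845.6 m
Smallest added distance is 227.6 m, inserting between Alpha and Bravo.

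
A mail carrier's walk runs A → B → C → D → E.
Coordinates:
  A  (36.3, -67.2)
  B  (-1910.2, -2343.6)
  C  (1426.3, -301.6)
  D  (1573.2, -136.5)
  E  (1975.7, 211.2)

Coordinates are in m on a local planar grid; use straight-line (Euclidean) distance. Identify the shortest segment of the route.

Leg distances:
A→B: 2995.1 m
B→C: 3911.8 m
C→D: 221.0 m
D→E: 531.9 m
The shortest leg is C–D at 221.0 m.

C–D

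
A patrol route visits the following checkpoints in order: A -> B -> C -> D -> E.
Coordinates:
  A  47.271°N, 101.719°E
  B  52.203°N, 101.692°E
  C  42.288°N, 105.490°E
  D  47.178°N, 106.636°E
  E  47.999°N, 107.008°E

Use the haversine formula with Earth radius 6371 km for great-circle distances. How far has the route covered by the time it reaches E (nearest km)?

Leg distances:
A→B: 548.4 km  (cumulative 548.4 km)
B→C: 1138.8 km  (cumulative 1687.2 km)
C→D: 551.2 km  (cumulative 2238.4 km)
D→E: 95.5 km  (cumulative 2333.8 km)
Cumulative distance at E ≈ 2334 km.

2334 km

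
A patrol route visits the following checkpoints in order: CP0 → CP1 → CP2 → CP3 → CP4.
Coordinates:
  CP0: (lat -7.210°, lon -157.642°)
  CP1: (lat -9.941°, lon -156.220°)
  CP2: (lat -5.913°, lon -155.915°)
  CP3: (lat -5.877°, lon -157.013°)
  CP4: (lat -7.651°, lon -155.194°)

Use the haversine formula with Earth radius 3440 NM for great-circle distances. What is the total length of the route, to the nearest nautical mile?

645 NM

Leg distances:
CP0→CP1: 184.4 NM  (cumulative 184.4 NM)
CP1→CP2: 242.5 NM  (cumulative 426.9 NM)
CP2→CP3: 65.6 NM  (cumulative 492.5 NM)
CP3→CP4: 152.0 NM  (cumulative 644.6 NM)
Total route length ≈ 645 NM.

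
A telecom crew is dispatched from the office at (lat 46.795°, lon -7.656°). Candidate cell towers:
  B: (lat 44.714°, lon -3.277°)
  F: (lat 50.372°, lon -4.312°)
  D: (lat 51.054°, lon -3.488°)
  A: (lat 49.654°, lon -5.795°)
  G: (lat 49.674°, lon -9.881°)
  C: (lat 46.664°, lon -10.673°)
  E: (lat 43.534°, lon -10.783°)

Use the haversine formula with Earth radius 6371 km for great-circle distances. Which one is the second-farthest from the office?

Distances from the office ((lat 46.795°, lon -7.656°)):
D: 562.8 km
F: 467.5 km
E: 437.6 km
B: 411.0 km
G: 360.0 km
A: 346.5 km
C: 230.4 km
The second-farthest is F at 467.5 km.

F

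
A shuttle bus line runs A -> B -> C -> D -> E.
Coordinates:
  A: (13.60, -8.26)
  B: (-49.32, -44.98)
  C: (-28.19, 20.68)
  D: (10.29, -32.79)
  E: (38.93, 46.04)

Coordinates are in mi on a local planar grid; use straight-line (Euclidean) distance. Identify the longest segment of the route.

D–E

Leg distances:
A→B: 72.9 mi
B→C: 69.0 mi
C→D: 65.9 mi
D→E: 83.9 mi
The longest leg is D–E at 83.9 mi.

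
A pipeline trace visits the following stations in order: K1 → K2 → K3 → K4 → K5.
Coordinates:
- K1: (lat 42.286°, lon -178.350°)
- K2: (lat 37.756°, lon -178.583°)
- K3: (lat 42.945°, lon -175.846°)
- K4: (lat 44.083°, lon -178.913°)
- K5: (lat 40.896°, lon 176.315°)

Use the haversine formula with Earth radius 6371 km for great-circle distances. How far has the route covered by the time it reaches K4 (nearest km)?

Leg distances:
K1→K2: 504.1 km  (cumulative 504.1 km)
K2→K3: 621.8 km  (cumulative 1125.9 km)
K3→K4: 277.8 km  (cumulative 1403.7 km)
Cumulative distance at K4 ≈ 1404 km.

1404 km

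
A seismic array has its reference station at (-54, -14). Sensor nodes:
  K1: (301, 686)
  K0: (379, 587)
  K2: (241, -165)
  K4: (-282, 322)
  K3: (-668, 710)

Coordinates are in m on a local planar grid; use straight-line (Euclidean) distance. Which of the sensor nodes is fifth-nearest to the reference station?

Distances from the reference station ((-54, -14)):
K2: 331.4 m
K4: 406.1 m
K0: 740.7 m
K1: 784.9 m
K3: 949.3 m
The fifth-nearest is K3 at 949.3 m.

K3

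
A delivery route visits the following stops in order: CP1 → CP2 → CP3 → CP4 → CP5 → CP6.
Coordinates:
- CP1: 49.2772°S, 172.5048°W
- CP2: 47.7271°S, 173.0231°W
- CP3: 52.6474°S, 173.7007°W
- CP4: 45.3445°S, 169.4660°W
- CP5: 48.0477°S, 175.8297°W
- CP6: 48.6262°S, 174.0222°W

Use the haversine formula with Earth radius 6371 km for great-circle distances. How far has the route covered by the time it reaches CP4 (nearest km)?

Leg distances:
CP1→CP2: 176.5 km  (cumulative 176.5 km)
CP2→CP3: 549.2 km  (cumulative 725.8 km)
CP3→CP4: 868.4 km  (cumulative 1594.2 km)
Cumulative distance at CP4 ≈ 1594 km.

1594 km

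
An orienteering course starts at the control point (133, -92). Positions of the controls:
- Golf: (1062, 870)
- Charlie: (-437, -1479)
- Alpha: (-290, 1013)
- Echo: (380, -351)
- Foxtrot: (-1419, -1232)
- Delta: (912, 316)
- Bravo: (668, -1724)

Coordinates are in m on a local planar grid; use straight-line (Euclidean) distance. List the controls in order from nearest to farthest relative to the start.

Echo, Delta, Alpha, Golf, Charlie, Bravo, Foxtrot

Computing each straight-line distance from (133, -92):
Echo (380, -351): 357.9 m
Delta (912, 316): 879.4 m
Alpha (-290, 1013): 1183.2 m
Golf (1062, 870): 1337.3 m
Charlie (-437, -1479): 1499.6 m
Bravo (668, -1724): 1717.5 m
Foxtrot (-1419, -1232): 1925.7 m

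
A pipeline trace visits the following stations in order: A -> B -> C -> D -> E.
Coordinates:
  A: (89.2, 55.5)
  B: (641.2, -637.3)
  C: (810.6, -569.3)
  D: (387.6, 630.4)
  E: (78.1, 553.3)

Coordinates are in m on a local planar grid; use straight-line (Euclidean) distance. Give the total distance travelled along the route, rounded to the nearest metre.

2659 m

Leg distances:
A→B: 885.8 m  (cumulative 885.8 m)
B→C: 182.5 m  (cumulative 1068.4 m)
C→D: 1272.1 m  (cumulative 2340.4 m)
D→E: 319.0 m  (cumulative 2659.4 m)
Total route length ≈ 2659 m.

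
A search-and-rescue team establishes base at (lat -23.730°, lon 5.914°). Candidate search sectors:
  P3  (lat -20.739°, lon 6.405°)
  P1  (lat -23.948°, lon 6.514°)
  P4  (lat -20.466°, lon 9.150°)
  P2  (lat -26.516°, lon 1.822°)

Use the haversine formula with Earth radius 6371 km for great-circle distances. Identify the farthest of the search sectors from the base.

Distances from the base ((lat -23.730°, lon 5.914°)):
P2: 515.4 km
P4: 492.8 km
P3: 336.4 km
P1: 65.7 km
The farthest is P2 at 515.4 km.

P2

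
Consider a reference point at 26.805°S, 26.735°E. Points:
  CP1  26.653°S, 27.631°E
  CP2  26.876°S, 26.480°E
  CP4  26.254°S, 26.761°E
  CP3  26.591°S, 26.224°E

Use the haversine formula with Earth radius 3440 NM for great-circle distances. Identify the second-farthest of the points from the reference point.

Distances from the reference point (26.805°S, 26.735°E):
CP1: 48.9 NM
CP4: 33.1 NM
CP3: 30.3 NM
CP2: 14.3 NM
The second-farthest is CP4 at 33.1 NM.

CP4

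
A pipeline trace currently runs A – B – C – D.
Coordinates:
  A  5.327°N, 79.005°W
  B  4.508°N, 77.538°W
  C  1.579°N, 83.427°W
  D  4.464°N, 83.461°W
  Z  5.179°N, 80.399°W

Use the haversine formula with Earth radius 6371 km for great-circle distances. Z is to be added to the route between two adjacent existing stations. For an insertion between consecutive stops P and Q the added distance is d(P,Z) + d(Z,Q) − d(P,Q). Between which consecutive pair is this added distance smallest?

Added distance for inserting Z between each consecutive pair:
A–B: 294.6 km
B–C: 117.9 km
C–D: 550.3 km
Smallest added distance is 117.9 km, inserting between B and C.

between B and C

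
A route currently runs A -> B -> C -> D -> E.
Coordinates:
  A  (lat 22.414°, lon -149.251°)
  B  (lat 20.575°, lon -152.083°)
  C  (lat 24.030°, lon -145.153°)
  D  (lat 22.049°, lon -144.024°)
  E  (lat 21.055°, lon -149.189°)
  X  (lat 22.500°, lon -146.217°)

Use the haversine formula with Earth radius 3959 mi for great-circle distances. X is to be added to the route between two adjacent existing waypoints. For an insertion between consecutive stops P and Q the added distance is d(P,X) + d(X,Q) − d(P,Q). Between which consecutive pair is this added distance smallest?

Added distance for inserting X between each consecutive pair:
A–B: 371.6 mi
B–C: 22.1 mi
C–D: 114.5 mi
D–E: 19.9 mi
Smallest added distance is 19.9 mi, inserting between D and E.

between D and E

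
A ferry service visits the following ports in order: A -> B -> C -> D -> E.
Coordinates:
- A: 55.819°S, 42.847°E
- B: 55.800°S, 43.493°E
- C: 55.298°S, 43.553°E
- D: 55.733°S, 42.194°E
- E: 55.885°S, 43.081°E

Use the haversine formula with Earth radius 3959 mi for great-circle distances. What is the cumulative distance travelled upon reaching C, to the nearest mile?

60 mi

Leg distances:
A→B: 25.1 mi  (cumulative 25.1 mi)
B→C: 34.8 mi  (cumulative 59.9 mi)
Cumulative distance at C ≈ 60 mi.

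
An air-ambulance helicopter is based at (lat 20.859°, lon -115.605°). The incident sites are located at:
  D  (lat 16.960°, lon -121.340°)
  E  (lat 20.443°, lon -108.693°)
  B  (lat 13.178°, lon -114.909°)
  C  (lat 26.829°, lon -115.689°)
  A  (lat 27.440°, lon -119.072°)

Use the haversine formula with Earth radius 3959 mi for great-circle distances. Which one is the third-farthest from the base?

D

Distance to each, sorted:
B: 532.7 mi
A: 504.5 mi
D: 461.6 mi
E: 447.8 mi
C: 412.5 mi
The third-farthest is D at 461.6 mi.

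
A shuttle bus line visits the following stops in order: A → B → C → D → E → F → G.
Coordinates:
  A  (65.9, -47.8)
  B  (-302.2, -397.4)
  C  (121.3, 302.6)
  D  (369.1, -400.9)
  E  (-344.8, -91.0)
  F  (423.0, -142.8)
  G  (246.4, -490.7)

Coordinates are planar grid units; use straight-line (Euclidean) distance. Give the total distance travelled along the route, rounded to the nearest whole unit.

Leg distances:
A→B: 507.7  (cumulative 507.7)
B→C: 818.1  (cumulative 1325.8)
C→D: 745.9  (cumulative 2071.7)
D→E: 778.3  (cumulative 2849.9)
E→F: 769.5  (cumulative 3619.5)
F→G: 390.2  (cumulative 4009.6)
Total route length ≈ 4010.

4010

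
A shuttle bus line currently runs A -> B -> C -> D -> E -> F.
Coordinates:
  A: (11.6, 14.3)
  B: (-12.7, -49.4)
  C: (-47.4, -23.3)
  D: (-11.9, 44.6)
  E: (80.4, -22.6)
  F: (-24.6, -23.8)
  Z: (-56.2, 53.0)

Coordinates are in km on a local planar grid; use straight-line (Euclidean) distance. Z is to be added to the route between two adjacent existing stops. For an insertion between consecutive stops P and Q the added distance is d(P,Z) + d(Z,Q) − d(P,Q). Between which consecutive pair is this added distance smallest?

Added distance for inserting Z between each consecutive pair:
A–B: 121.1 km
B–C: 144.6 km
C–D: 45.3 km
D–E: 87.0 km
E–F: 134.2 km
Smallest added distance is 45.3 km, inserting between C and D.

between C and D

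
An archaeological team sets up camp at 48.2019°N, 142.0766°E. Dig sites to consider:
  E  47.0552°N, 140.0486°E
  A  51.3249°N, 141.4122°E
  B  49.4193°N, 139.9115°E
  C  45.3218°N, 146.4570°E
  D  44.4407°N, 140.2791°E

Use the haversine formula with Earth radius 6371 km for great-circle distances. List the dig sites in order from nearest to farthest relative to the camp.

E, B, A, D, C

Distances from the camp:
E 47.0552°N, 140.0486°E: 198.4 km
B 49.4193°N, 139.9115°E: 208.5 km
A 51.3249°N, 141.4122°E: 350.5 km
D 44.4407°N, 140.2791°E: 440.4 km
C 45.3218°N, 146.4570°E: 462.3 km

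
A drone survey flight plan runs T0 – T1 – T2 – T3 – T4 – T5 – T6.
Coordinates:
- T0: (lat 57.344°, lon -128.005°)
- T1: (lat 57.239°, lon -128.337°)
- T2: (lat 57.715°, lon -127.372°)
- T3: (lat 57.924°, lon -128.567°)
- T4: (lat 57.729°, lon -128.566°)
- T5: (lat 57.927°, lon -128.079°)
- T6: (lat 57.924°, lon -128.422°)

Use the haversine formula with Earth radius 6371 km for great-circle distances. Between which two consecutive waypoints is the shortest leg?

T5–T6

Leg distances:
T0→T1: 23.1 km
T1→T2: 78.3 km
T2→T3: 74.5 km
T3→T4: 21.7 km
T4→T5: 36.3 km
T5→T6: 20.3 km
The shortest leg is T5–T6 at 20.3 km.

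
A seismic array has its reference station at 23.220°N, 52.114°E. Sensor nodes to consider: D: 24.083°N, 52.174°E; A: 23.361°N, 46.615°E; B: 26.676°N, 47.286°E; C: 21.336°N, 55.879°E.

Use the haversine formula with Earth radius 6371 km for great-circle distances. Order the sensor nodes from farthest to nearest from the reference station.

B, A, C, D

Distances from the reference station:
B 26.676°N, 47.286°E: 620.1 km
A 23.361°N, 46.615°E: 561.8 km
C 21.336°N, 55.879°E: 440.4 km
D 24.083°N, 52.174°E: 96.2 km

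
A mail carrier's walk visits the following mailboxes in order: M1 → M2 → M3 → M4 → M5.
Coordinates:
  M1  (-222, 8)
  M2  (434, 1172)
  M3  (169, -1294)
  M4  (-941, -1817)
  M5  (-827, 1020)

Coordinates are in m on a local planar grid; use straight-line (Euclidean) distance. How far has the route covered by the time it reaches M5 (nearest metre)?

7883 m

Leg distances:
M1→M2: 1336.1 m  (cumulative 1336.1 m)
M2→M3: 2480.2 m  (cumulative 3816.3 m)
M3→M4: 1227.0 m  (cumulative 5043.4 m)
M4→M5: 2839.3 m  (cumulative 7882.7 m)
Cumulative distance at M5 ≈ 7883 m.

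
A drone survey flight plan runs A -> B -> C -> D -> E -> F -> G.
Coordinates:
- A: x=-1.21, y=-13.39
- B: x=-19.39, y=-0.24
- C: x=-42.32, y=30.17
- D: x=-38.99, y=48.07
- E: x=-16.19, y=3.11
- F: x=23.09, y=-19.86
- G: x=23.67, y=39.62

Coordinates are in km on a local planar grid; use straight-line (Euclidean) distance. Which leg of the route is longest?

Leg distances:
A→B: 22.4 km
B→C: 38.1 km
C→D: 18.2 km
D→E: 50.4 km
E→F: 45.5 km
F→G: 59.5 km
The longest leg is F–G at 59.5 km.

F–G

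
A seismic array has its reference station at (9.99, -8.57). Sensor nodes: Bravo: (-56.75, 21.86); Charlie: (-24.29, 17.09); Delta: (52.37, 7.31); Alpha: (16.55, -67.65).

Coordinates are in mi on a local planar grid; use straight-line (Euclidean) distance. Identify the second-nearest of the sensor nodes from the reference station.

Distance to each, sorted:
Charlie: 42.8 mi
Delta: 45.3 mi
Alpha: 59.4 mi
Bravo: 73.3 mi
The second-nearest is Delta at 45.3 mi.

Delta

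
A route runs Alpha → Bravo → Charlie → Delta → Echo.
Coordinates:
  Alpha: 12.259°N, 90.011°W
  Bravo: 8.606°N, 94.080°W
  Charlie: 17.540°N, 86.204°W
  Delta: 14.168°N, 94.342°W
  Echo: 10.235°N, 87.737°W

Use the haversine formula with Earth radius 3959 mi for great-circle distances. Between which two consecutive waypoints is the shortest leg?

Leg distances:
Alpha→Bravo: 374.4 mi
Bravo→Charlie: 813.3 mi
Charlie→Delta: 588.9 mi
Delta→Echo: 522.2 mi
The shortest leg is Alpha–Bravo at 374.4 mi.

Alpha–Bravo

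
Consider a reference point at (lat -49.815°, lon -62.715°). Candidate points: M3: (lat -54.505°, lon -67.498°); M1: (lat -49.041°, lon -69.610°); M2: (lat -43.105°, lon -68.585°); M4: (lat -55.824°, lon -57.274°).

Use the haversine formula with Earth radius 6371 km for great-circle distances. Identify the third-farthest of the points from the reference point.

M3

Distance to each, sorted:
M2: 870.5 km
M4: 761.1 km
M3: 614.8 km
M1: 505.8 km
The third-farthest is M3 at 614.8 km.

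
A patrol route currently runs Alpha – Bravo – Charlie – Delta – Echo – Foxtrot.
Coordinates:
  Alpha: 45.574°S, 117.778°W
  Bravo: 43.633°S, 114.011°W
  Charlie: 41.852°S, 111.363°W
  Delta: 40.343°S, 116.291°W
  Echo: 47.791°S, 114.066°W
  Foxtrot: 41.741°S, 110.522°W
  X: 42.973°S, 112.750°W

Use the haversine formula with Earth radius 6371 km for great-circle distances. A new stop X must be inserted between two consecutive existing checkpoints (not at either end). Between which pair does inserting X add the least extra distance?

between Bravo and Charlie

Added distance for inserting X between each consecutive pair:
Alpha–Bravo: 251.3 km
Bravo–Charlie: 1.3 km
Charlie–Delta: 137.9 km
Delta–Echo: 113.3 km
Echo–Foxtrot: 45.7 km
Smallest added distance is 1.3 km, inserting between Bravo and Charlie.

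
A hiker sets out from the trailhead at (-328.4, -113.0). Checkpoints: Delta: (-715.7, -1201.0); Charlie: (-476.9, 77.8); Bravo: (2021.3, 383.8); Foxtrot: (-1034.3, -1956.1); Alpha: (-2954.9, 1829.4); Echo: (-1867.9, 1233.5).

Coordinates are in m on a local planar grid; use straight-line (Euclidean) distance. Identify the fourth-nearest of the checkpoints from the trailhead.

Echo

Distances from the trailhead ((-328.4, -113.0)):
Charlie: 241.8 m
Delta: 1154.9 m
Foxtrot: 1973.7 m
Echo: 2045.3 m
Bravo: 2401.6 m
Alpha: 3266.7 m
The fourth-nearest is Echo at 2045.3 m.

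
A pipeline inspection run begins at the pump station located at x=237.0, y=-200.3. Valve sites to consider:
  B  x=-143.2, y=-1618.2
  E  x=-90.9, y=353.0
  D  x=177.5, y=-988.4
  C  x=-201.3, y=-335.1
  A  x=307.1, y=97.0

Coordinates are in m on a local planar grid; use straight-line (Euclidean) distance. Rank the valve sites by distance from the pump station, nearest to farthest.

Computing each straight-line distance from x=237.0, y=-200.3:
A x=307.1, y=97.0: 305.5 m
C x=-201.3, y=-335.1: 458.6 m
E x=-90.9, y=353.0: 643.2 m
D x=177.5, y=-988.4: 790.3 m
B x=-143.2, y=-1618.2: 1468.0 m

A, C, E, D, B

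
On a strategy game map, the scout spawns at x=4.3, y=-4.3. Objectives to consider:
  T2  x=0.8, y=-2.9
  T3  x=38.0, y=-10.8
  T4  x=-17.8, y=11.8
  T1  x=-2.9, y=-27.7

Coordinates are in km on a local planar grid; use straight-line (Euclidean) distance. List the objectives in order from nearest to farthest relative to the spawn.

T2, T1, T4, T3

Distances from the spawn:
T2 x=0.8, y=-2.9: 3.8 km
T1 x=-2.9, y=-27.7: 24.5 km
T4 x=-17.8, y=11.8: 27.3 km
T3 x=38.0, y=-10.8: 34.3 km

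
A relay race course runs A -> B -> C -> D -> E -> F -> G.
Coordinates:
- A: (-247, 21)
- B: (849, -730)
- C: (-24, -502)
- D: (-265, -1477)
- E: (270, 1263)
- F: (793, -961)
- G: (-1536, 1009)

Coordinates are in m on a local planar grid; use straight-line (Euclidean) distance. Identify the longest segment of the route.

Leg distances:
A→B: 1328.6 m
B→C: 902.3 m
C→D: 1004.3 m
D→E: 2791.7 m
E→F: 2284.7 m
F→G: 3050.4 m
The longest leg is F–G at 3050.4 m.

F–G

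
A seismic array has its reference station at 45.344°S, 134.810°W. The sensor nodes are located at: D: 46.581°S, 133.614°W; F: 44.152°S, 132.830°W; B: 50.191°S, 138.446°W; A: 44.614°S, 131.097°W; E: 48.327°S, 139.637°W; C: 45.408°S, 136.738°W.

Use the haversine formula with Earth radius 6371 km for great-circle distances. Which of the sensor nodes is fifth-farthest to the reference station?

D

Distances from the reference station (45.344°S, 134.810°W):
B: 603.4 km
E: 494.6 km
A: 303.1 km
F: 205.0 km
D: 165.7 km
C: 150.8 km
The fifth-farthest is D at 165.7 km.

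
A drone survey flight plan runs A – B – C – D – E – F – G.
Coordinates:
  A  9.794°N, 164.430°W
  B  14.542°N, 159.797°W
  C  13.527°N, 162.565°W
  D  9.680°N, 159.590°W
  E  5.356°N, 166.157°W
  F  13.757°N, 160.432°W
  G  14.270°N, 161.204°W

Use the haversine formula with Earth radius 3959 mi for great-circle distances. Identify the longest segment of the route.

E–F

Leg distances:
A→B: 453.3 mi
B→C: 198.4 mi
C→D: 333.5 mi
D→E: 539.9 mi
E→F: 699.2 mi
F→G: 62.7 mi
The longest leg is E–F at 699.2 mi.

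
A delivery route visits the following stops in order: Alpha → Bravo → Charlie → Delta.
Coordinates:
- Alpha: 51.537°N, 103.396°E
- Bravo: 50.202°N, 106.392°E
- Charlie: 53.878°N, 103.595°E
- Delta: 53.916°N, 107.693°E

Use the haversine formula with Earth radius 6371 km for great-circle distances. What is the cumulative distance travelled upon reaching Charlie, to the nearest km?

Leg distances:
Alpha→Bravo: 257.3 km  (cumulative 257.3 km)
Bravo→Charlie: 451.2 km  (cumulative 708.6 km)
Cumulative distance at Charlie ≈ 709 km.

709 km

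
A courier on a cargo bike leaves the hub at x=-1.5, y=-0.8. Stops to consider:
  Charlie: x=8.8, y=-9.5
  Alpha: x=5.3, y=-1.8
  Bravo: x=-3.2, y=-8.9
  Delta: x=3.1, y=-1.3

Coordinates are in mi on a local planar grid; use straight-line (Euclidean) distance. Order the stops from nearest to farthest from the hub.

Distance from the hub at x=-1.5, y=-0.8 to each:
Delta x=3.1, y=-1.3: 4.6 mi
Alpha x=5.3, y=-1.8: 6.9 mi
Bravo x=-3.2, y=-8.9: 8.3 mi
Charlie x=8.8, y=-9.5: 13.5 mi

Delta, Alpha, Bravo, Charlie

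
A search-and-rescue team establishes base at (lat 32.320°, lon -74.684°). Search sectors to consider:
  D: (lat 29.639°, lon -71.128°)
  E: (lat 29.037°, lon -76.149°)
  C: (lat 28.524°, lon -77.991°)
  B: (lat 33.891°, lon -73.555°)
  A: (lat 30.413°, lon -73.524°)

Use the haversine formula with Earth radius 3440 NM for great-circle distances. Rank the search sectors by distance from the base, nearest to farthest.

B, A, E, D, C

Distance from the base at (lat 32.320°, lon -74.684°) to each:
B (lat 33.891°, lon -73.555°): 110.1 NM
A (lat 30.413°, lon -73.524°): 129.0 NM
E (lat 29.037°, lon -76.149°): 211.1 NM
D (lat 29.639°, lon -71.128°): 243.7 NM
C (lat 28.524°, lon -77.991°): 285.0 NM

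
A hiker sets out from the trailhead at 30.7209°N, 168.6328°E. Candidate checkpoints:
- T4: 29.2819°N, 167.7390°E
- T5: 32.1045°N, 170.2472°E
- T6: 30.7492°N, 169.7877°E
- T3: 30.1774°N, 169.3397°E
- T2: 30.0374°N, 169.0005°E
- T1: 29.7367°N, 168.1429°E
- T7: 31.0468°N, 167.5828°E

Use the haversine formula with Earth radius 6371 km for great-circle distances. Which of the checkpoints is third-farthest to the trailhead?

T1

Distance to each, sorted:
T5: 217.1 km
T4: 181.7 km
T1: 119.1 km
T6: 110.4 km
T7: 106.6 km
T3: 90.8 km
T2: 83.8 km
The third-farthest is T1 at 119.1 km.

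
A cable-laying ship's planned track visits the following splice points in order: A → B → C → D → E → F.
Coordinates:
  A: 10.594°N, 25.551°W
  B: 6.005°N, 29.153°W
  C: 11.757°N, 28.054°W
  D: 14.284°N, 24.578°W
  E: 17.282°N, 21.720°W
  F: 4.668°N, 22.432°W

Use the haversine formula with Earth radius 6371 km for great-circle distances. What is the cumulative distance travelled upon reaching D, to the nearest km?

Leg distances:
A→B: 646.0 km  (cumulative 646.0 km)
B→C: 650.9 km  (cumulative 1296.9 km)
C→D: 469.8 km  (cumulative 1766.7 km)
Cumulative distance at D ≈ 1767 km.

1767 km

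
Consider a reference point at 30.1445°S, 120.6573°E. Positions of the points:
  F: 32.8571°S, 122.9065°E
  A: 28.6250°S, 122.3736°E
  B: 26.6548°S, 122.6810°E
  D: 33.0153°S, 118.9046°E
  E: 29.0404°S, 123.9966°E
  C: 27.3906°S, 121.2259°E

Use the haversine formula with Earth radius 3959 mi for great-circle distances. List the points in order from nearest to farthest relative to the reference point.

A, C, E, D, F, B

Computing each great-circle distance from 30.1445°S, 120.6573°E:
A 28.6250°S, 122.3736°E: 147.3 mi
C 27.3906°S, 121.2259°E: 193.4 mi
E 29.0404°S, 123.9966°E: 214.6 mi
D 33.0153°S, 118.9046°E: 223.6 mi
F 32.8571°S, 122.9065°E: 229.5 mi
B 26.6548°S, 122.6810°E: 270.7 mi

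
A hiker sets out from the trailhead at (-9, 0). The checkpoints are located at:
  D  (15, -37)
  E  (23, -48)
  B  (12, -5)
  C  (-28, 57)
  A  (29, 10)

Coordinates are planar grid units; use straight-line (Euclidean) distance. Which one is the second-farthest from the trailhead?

Distances from the trailhead ((-9, 0)):
C: 60.1
E: 57.7
D: 44.1
A: 39.3
B: 21.6
The second-farthest is E at 57.7.

E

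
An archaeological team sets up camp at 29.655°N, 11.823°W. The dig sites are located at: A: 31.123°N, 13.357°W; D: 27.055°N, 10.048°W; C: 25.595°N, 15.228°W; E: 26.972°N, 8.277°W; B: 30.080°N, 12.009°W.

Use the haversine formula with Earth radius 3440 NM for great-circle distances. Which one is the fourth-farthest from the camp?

Distance to each, sorted:
C: 303.6 NM
E: 247.1 NM
D: 182.1 NM
A: 118.7 NM
B: 27.3 NM
The fourth-farthest is A at 118.7 NM.

A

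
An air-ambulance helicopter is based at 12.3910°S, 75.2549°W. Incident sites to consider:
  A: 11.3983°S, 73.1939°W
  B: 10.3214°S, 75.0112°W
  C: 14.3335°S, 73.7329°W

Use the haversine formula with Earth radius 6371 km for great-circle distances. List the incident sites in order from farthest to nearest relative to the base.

C, A, B

Distance from the base at 12.3910°S, 75.2549°W to each:
C 14.3335°S, 73.7329°W: 271.6 km
A 11.3983°S, 73.1939°W: 249.9 km
B 10.3214°S, 75.0112°W: 231.7 km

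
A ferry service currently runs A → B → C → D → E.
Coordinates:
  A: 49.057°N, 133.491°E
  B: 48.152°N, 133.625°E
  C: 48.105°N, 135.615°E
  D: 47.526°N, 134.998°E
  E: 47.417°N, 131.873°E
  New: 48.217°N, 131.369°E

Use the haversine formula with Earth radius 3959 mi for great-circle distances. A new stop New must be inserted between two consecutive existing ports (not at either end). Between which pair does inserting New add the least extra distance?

Added distance for inserting New between each consecutive pair:
A–B: 154.1 mi
B–C: 208.0 mi
C–D: 321.5 mi
D–E: 88.7 mi
Smallest added distance is 88.7 mi, inserting between D and E.

between D and E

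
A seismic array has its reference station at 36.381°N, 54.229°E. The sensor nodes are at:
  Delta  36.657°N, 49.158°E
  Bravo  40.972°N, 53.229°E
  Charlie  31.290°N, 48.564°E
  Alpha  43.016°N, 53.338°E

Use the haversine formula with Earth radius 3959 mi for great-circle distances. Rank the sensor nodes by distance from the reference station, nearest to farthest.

Distances from the reference station:
Delta 36.657°N, 49.158°E: 282.2 mi
Bravo 40.972°N, 53.229°E: 321.8 mi
Alpha 43.016°N, 53.338°E: 460.9 mi
Charlie 31.290°N, 48.564°E: 478.8 mi

Delta, Bravo, Alpha, Charlie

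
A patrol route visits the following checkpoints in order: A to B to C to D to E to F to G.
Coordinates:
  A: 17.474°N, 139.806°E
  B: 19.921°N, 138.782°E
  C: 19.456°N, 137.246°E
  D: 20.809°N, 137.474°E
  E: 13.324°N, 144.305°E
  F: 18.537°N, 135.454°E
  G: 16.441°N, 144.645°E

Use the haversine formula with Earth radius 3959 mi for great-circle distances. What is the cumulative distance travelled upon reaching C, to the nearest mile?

Leg distances:
A→B: 181.9 mi  (cumulative 181.9 mi)
B→C: 105.0 mi  (cumulative 286.8 mi)
Cumulative distance at C ≈ 287 mi.

287 mi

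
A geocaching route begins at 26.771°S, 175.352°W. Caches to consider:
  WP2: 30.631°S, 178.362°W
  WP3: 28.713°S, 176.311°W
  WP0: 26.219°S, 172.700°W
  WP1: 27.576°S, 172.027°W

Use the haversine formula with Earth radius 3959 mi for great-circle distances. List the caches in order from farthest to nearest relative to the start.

Computing each great-circle distance from 26.771°S, 175.352°W:
WP2 30.631°S, 178.362°W: 323.1 mi
WP1 27.576°S, 172.027°W: 211.8 mi
WP0 26.219°S, 172.700°W: 168.4 mi
WP3 28.713°S, 176.311°W: 146.4 mi

WP2, WP1, WP0, WP3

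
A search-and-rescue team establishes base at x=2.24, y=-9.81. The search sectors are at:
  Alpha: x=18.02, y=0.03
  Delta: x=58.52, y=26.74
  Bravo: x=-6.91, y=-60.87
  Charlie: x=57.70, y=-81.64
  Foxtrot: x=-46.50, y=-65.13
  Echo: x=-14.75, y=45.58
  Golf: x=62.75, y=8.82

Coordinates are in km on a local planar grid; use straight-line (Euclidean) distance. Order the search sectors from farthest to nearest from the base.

Distances from the base:
Charlie x=57.70, y=-81.64: 90.7 km
Foxtrot x=-46.50, y=-65.13: 73.7 km
Delta x=58.52, y=26.74: 67.1 km
Golf x=62.75, y=8.82: 63.3 km
Echo x=-14.75, y=45.58: 57.9 km
Bravo x=-6.91, y=-60.87: 51.9 km
Alpha x=18.02, y=0.03: 18.6 km

Charlie, Foxtrot, Delta, Golf, Echo, Bravo, Alpha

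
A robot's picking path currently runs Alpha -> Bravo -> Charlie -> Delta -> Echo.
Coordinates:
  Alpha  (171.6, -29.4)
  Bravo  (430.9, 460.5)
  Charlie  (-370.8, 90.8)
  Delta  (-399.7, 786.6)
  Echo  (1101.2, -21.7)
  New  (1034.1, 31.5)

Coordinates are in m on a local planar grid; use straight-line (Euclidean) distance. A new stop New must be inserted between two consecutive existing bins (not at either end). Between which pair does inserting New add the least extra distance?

between Delta and Echo

Added distance for inserting New between each consecutive pair:
Alpha–Bravo: 1050.6 m
Bravo–Charlie: 1263.5 m
Charlie–Delta: 2330.2 m
Delta–Echo: 1.4 m
Smallest added distance is 1.4 m, inserting between Delta and Echo.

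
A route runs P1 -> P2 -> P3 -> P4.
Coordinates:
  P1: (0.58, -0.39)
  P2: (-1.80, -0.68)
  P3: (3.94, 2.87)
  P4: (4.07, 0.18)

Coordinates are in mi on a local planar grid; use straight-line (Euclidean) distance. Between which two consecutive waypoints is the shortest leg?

Leg distances:
P1→P2: 2.4 mi
P2→P3: 6.7 mi
P3→P4: 2.7 mi
The shortest leg is P1–P2 at 2.4 mi.

P1–P2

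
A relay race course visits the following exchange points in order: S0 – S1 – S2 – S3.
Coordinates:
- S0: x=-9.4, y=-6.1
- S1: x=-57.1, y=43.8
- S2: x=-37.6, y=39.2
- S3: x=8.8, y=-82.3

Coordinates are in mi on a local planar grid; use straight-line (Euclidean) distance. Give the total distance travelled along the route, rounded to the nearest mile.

219 mi

Leg distances:
S0→S1: 69.0 mi  (cumulative 69.0 mi)
S1→S2: 20.0 mi  (cumulative 89.1 mi)
S2→S3: 130.1 mi  (cumulative 219.1 mi)
Total route length ≈ 219 mi.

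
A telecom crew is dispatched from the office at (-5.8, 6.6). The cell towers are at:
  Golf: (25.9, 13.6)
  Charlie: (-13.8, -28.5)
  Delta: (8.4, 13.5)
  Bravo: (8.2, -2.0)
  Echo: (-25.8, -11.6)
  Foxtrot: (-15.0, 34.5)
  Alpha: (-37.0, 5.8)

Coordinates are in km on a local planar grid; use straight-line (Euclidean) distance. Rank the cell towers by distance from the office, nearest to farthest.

Delta, Bravo, Echo, Foxtrot, Alpha, Golf, Charlie

Distance from the office at (-5.8, 6.6) to each:
Delta (8.4, 13.5): 15.8 km
Bravo (8.2, -2.0): 16.4 km
Echo (-25.8, -11.6): 27.0 km
Foxtrot (-15.0, 34.5): 29.4 km
Alpha (-37.0, 5.8): 31.2 km
Golf (25.9, 13.6): 32.5 km
Charlie (-13.8, -28.5): 36.0 km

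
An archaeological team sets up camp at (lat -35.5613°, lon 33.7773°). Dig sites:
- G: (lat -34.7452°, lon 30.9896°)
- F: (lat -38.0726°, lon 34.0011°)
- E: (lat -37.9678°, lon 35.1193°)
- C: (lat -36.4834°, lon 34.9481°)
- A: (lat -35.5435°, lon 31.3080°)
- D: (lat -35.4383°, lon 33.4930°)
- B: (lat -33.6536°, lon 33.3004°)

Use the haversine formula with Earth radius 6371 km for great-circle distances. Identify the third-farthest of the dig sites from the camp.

G

Distances from the camp ((lat -35.5613°, lon 33.7773°)):
E: 293.1 km
F: 280.0 km
G: 269.2 km
A: 223.4 km
B: 216.6 km
C: 147.0 km
D: 29.1 km
The third-farthest is G at 269.2 km.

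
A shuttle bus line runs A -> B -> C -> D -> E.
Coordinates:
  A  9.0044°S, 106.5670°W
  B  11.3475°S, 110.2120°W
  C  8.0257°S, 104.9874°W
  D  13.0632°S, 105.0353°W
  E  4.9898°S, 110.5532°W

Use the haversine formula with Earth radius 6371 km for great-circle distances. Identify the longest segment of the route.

D–E

Leg distances:
A→B: 476.4 km
B→C: 681.4 km
C→D: 560.2 km
D→E: 1082.8 km
The longest leg is D–E at 1082.8 km.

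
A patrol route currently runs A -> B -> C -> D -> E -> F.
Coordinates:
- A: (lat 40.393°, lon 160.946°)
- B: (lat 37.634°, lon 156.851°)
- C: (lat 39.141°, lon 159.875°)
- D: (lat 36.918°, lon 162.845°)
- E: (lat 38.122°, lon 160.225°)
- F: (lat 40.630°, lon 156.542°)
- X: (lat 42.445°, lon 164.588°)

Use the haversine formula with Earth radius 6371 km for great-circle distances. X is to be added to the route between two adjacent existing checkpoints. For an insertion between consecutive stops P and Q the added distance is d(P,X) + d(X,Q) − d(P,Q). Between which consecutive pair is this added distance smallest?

Added distance for inserting X between each consecutive pair:
A–B: 759.5 km
B–C: 1076.2 km
C–D: 814.1 km
D–E: 971.8 km
E–F: 883.8 km
Smallest added distance is 759.5 km, inserting between A and B.

between A and B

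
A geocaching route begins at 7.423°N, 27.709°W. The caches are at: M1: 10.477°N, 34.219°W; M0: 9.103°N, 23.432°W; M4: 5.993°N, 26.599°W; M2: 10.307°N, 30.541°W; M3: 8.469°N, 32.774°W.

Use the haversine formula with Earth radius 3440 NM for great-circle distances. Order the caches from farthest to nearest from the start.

Computing each great-circle distance from 7.423°N, 27.709°W:
M1 10.477°N, 34.219°W: 427.4 NM
M3 8.469°N, 32.774°W: 307.7 NM
M0 9.103°N, 23.432°W: 273.4 NM
M2 10.307°N, 30.541°W: 241.2 NM
M4 5.993°N, 26.599°W: 108.4 NM

M1, M3, M0, M2, M4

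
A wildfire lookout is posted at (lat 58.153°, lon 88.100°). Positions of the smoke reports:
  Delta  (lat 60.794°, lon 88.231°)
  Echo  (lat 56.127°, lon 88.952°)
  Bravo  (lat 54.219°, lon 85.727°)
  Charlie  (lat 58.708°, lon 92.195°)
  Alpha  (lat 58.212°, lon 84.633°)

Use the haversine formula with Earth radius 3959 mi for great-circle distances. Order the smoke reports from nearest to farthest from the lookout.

Alpha, Echo, Charlie, Delta, Bravo

Computing each great-circle distance from (lat 58.153°, lon 88.100°):
Alpha (lat 58.212°, lon 84.633°): 126.4 mi
Echo (lat 56.127°, lon 88.952°): 143.6 mi
Charlie (lat 58.708°, lon 92.195°): 153.0 mi
Delta (lat 60.794°, lon 88.231°): 182.5 mi
Bravo (lat 54.219°, lon 85.727°): 286.7 mi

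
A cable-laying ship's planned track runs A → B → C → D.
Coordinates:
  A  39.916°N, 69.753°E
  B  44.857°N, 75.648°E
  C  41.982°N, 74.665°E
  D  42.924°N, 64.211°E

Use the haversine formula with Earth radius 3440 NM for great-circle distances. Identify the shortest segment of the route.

Leg distances:
A→B: 395.2 NM
B→C: 177.9 NM
C→D: 466.2 NM
The shortest leg is B–C at 177.9 NM.

B–C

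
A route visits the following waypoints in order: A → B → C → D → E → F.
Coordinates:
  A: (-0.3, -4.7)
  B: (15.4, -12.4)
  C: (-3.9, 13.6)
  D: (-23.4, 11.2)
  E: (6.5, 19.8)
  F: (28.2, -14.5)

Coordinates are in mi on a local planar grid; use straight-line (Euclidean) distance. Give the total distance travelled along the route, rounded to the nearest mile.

Leg distances:
A→B: 17.5 mi  (cumulative 17.5 mi)
B→C: 32.4 mi  (cumulative 49.9 mi)
C→D: 19.6 mi  (cumulative 69.5 mi)
D→E: 31.1 mi  (cumulative 100.6 mi)
E→F: 40.6 mi  (cumulative 141.2 mi)
Total route length ≈ 141 mi.

141 mi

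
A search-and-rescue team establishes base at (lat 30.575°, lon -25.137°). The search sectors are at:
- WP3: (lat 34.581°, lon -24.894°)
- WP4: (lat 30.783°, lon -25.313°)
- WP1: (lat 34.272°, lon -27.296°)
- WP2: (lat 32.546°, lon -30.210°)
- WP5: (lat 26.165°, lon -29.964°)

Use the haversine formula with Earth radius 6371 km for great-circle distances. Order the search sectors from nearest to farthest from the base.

WP4, WP3, WP1, WP2, WP5

Distances from the base:
WP4 (lat 30.783°, lon -25.313°): 28.6 km
WP3 (lat 34.581°, lon -24.894°): 446.0 km
WP1 (lat 34.272°, lon -27.296°): 458.3 km
WP2 (lat 32.546°, lon -30.210°): 528.2 km
WP5 (lat 26.165°, lon -29.964°): 680.6 km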